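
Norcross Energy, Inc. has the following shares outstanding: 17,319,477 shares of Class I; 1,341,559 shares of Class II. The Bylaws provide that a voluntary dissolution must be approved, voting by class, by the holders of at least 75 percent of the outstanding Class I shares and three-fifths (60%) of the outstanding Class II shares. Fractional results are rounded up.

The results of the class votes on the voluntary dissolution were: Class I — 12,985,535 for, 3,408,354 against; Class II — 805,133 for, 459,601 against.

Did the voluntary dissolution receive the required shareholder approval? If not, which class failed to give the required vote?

Class I: 3/4 of 17319477 = 12989607.75, rounded up to 12989608; 12,989,608 required, 12,985,535 in favor — not approved.
Class II: 3/5 of 1341559 = 804935.40, rounded up to 804936; 804,936 required, 805,133 in favor — approved.

Not approved — the Class I shares did not give the required vote.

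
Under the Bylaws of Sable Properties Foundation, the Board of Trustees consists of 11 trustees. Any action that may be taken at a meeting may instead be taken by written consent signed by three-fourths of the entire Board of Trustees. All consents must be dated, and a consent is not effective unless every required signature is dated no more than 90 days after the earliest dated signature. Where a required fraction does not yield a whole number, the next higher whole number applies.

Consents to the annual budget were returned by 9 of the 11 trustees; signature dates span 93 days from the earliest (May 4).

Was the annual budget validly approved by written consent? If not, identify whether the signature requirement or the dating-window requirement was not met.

Signatures required: three-fourths of 11 — 3/4 of 11 = 8.25, rounded up to 9, so 9 needed; 9 signed. Sufficient.
Dating window: the latest signature is 93 days after the earliest; the limit is 90 days. Outside the window.

Not effective — dating-window requirement not satisfied.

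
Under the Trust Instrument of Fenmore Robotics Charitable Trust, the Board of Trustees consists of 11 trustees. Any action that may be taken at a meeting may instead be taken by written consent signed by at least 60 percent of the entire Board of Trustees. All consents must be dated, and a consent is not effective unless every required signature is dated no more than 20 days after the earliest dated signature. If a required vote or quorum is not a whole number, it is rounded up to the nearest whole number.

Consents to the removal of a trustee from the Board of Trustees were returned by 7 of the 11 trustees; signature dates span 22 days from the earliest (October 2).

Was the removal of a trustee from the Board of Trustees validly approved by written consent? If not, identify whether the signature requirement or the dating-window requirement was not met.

Signatures required: at least 60 percent of 11 — 3/5 of 11 = 6.60, rounded up to 7, so 7 needed; 7 signed. Sufficient.
Dating window: the latest signature is 22 days after the earliest; the limit is 20 days. Outside the window.

Not effective — dating-window requirement not satisfied.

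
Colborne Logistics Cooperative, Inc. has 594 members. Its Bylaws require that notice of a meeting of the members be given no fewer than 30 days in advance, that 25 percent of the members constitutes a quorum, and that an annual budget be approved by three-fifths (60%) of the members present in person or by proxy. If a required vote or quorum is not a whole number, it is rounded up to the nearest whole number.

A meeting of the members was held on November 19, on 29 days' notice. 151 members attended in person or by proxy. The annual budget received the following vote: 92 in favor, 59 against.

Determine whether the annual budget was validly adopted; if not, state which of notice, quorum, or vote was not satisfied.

Notice: 29 days given; 30 required. Not satisfied.
Quorum: 25% of 594 = 148.50, rounded up to 149; 151 present. Satisfied.
Vote: requires three-fifths of those present (151); 3/5 of 151 = 90.60, rounded up to 91, so 91 needed; 92 in favor. Satisfied.

Invalid — notice requirement not satisfied.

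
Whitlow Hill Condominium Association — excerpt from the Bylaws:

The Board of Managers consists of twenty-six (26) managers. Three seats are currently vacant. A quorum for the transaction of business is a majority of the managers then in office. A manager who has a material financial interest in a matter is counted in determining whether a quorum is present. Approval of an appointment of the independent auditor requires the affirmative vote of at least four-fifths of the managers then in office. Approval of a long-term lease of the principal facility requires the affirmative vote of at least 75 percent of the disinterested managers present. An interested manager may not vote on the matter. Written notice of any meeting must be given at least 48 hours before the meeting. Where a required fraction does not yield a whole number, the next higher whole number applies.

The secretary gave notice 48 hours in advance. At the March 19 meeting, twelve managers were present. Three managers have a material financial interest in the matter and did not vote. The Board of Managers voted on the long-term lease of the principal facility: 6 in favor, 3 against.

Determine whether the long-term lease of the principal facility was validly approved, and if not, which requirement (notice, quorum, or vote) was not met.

Invalid — vote requirement not satisfied.

Notice: 48 hours given; 48 required (48 ≥ 48). Satisfied.
Quorum: 12 present (interested managers count toward quorum); quorum is 12. Satisfied.
Vote: the long-term lease of the principal facility requires three-fourths of the disinterested managers present (12 − 3 = 9). 3/4 of 9 = 6.75, rounded up to 7, so 7 affirmative votes are needed; 6 voted in favor. Not satisfied.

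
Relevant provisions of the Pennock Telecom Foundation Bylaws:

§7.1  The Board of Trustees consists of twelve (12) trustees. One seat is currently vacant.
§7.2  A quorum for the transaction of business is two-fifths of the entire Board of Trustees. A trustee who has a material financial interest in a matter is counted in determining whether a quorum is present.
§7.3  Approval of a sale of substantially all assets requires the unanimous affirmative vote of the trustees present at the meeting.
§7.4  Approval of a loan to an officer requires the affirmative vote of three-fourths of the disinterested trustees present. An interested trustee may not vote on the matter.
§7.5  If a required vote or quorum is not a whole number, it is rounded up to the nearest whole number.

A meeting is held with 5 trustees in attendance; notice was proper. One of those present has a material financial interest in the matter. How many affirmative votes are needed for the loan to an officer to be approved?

3

The loan to an officer requires three-fourths of the disinterested trustees present (5 − 1 = 4).
3/4 of 4 = 3.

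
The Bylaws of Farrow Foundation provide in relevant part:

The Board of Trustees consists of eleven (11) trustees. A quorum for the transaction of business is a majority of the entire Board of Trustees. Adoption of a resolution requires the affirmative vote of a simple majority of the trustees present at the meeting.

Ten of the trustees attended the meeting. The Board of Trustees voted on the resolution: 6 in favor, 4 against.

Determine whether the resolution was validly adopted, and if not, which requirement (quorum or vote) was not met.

Quorum: 10 present; quorum is 6. Satisfied.
Vote: the resolution requires a majority of the trustees present (10). A majority of 10 is 6, so 6 affirmative votes are needed; 6 voted in favor. Satisfied.

Valid — all requirements satisfied.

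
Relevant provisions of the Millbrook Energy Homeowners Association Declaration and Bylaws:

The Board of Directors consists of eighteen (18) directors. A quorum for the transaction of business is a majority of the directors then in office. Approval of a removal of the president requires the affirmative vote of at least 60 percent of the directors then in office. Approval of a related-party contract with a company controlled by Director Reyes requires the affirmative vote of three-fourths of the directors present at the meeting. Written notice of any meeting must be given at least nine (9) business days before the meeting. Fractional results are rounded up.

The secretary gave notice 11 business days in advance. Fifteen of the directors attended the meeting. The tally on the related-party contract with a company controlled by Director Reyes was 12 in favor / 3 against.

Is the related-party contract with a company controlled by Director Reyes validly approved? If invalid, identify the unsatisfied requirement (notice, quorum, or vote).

Notice: 11 business days given; 9 required (11 ≥ 9). Satisfied.
Quorum: 15 present; quorum is 10. Satisfied.
Vote: the related-party contract with a company controlled by Director Reyes requires three-fourths of the directors present (15). 3/4 of 15 = 11.25, rounded up to 12, so 12 affirmative votes are needed; 12 voted in favor. Satisfied.

Valid — all requirements satisfied.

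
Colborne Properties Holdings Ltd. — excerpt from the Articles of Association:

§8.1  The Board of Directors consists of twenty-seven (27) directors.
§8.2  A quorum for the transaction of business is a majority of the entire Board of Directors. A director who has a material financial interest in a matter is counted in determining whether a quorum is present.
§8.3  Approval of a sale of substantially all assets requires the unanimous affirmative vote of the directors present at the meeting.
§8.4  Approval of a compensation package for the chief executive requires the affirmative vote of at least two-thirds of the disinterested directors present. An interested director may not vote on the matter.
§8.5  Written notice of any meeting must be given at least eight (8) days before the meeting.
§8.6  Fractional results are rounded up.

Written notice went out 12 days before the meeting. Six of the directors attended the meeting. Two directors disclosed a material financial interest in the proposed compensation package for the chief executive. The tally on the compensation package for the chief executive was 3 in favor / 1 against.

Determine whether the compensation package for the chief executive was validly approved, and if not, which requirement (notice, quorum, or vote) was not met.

Notice: 12 days given; 8 required (12 ≥ 8). Satisfied.
Quorum: 6 present (interested directors count toward quorum); quorum is 14. Not satisfied.
Vote: the compensation package for the chief executive requires two-thirds of the disinterested directors present (6 − 2 = 4). 2/3 of 4 = 2.67, rounded up to 3, so 3 affirmative votes are needed; 3 voted in favor. Satisfied. (Moot — without a quorum no business can be validly transacted.)

Invalid — quorum requirement not satisfied.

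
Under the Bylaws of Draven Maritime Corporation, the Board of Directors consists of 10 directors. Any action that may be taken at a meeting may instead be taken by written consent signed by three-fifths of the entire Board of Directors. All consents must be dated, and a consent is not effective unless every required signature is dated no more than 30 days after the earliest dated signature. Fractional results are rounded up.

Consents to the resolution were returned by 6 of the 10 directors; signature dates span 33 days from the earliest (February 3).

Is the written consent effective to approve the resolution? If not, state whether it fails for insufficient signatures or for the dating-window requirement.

Signatures required: three-fifths of 10 — 3/5 of 10 = 6, so 6 needed; 6 signed. Sufficient.
Dating window: the latest signature is 33 days after the earliest; the limit is 30 days. Outside the window.

Not effective — dating-window requirement not satisfied.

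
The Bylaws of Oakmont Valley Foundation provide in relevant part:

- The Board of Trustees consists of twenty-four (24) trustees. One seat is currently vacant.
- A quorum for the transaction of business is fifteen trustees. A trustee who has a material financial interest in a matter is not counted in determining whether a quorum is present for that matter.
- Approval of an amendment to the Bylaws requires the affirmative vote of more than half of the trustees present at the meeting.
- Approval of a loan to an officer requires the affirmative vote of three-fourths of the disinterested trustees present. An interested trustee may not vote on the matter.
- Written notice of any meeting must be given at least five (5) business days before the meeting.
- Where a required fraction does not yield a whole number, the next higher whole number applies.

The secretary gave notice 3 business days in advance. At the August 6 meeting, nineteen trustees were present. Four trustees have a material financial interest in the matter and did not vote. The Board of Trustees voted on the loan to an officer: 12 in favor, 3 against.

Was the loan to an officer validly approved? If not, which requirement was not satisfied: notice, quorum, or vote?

Notice: 3 business days given; 5 required (3 < 5). Not satisfied.
Quorum: 19 present, but the 4 interested trustees do not count, leaving 15. Quorum is 15. Satisfied.
Vote: the loan to an officer requires three-fourths of the disinterested trustees present (19 − 4 = 15). 3/4 of 15 = 11.25, rounded up to 12, so 12 affirmative votes are needed; 12 voted in favor. Satisfied.

Invalid — notice requirement not satisfied.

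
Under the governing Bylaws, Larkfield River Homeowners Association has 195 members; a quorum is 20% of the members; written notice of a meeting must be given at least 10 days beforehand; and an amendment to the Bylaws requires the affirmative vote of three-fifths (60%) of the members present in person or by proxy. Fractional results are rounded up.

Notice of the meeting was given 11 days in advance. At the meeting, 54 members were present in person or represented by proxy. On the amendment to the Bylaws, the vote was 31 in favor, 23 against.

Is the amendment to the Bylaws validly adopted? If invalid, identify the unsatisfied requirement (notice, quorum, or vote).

Notice: 11 days given; 10 required. Satisfied.
Quorum: 20% of 195 = 39; 54 present. Satisfied.
Vote: requires three-fifths of those present (54); 3/5 of 54 = 32.40, rounded up to 33, so 33 needed; 31 in favor. Not satisfied.

Invalid — vote requirement not satisfied.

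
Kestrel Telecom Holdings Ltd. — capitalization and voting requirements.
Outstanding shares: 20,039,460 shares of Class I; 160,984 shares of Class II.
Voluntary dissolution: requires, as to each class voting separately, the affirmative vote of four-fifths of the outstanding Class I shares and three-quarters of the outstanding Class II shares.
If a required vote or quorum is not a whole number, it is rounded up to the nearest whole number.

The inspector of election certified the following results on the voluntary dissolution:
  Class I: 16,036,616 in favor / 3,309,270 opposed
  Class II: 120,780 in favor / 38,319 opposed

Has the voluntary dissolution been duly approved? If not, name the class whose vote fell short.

Approved — every class gave the required vote.

Class I: 4/5 of 20039460 = 16031568; 16,031,568 required, 16,036,616 in favor — approved.
Class II: 3/4 of 160984 = 120738; 120,738 required, 120,780 in favor — approved.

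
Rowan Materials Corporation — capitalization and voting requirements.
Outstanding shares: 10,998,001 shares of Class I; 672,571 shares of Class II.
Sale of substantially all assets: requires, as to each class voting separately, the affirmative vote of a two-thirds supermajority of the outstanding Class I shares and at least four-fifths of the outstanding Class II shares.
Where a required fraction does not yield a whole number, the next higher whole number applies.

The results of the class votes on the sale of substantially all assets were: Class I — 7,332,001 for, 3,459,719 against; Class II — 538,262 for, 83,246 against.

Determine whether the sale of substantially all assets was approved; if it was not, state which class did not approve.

Class I: 2/3 of 10998001 = 7332000.67, rounded up to 7332001; 7,332,001 required, 7,332,001 in favor — approved.
Class II: 4/5 of 672571 = 538056.80, rounded up to 538057; 538,057 required, 538,262 in favor — approved.

Approved — every class gave the required vote.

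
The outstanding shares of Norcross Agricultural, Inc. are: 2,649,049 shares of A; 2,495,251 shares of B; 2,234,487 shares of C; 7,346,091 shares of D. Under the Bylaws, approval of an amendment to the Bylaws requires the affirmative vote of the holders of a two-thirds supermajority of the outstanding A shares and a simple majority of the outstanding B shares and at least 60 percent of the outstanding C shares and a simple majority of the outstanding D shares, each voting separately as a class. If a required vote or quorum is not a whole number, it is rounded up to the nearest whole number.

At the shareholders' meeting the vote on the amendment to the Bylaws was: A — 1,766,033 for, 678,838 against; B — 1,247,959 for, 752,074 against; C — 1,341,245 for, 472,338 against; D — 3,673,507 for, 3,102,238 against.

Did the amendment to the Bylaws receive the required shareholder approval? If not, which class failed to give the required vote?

A: 2/3 of 2649049 = 1766032.67, rounded up to 1766033; 1,766,033 required, 1,766,033 in favor — approved.
B: a majority of 2495251 is 1247626; 1,247,626 required, 1,247,959 in favor — approved.
C: 3/5 of 2234487 = 1340692.20, rounded up to 1340693; 1,340,693 required, 1,341,245 in favor — approved.
D: a majority of 7346091 is 3673046; 3,673,046 required, 3,673,507 in favor — approved.

Approved — every class gave the required vote.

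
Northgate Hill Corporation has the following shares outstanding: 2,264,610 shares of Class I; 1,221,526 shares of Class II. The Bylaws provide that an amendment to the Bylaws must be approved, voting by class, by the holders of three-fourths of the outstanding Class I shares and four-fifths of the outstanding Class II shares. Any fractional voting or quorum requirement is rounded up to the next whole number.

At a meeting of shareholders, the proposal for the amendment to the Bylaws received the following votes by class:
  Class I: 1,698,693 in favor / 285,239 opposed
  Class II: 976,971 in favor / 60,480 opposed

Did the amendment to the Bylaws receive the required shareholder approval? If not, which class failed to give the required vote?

Class I: 3/4 of 2264610 = 1698457.50, rounded up to 1698458; 1,698,458 required, 1,698,693 in favor — approved.
Class II: 4/5 of 1221526 = 977220.80, rounded up to 977221; 977,221 required, 976,971 in favor — not approved.

Not approved — the Class II shares did not give the required vote.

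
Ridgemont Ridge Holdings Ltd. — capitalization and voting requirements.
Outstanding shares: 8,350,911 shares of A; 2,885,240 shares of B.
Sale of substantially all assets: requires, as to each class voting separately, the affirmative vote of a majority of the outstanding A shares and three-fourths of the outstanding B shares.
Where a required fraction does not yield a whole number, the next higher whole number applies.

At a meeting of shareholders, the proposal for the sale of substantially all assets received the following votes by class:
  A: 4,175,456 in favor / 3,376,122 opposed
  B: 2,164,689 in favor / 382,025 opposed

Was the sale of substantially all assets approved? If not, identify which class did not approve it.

Approved — every class gave the required vote.

A: a majority of 8350911 is 4175456; 4,175,456 required, 4,175,456 in favor — approved.
B: 3/4 of 2885240 = 2163930; 2,163,930 required, 2,164,689 in favor — approved.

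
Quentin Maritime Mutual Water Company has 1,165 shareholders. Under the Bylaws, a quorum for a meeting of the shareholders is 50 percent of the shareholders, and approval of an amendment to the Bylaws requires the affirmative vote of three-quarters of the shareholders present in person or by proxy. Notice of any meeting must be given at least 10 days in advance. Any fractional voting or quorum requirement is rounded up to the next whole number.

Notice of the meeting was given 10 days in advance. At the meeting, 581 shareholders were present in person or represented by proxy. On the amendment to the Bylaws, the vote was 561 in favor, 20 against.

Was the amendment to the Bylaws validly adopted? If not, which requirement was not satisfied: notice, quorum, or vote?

Invalid — quorum requirement not satisfied.

Notice: 10 days given; 10 required. Satisfied.
Quorum: 50% of 1,165 = 582.50, rounded up to 583; 581 present. Not satisfied.
Vote: requires three-fourths of those present (581); 3/4 of 581 = 435.75, rounded up to 436, so 436 needed; 561 in favor. Satisfied.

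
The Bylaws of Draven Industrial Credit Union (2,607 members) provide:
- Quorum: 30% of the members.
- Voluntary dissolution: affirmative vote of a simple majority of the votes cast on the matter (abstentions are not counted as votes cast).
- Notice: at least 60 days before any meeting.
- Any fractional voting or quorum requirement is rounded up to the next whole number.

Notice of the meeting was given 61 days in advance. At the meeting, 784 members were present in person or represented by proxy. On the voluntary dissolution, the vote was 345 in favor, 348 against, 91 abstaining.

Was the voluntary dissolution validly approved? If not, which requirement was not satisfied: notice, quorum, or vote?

Invalid — vote requirement not satisfied.

Notice: 61 days given; 60 required. Satisfied.
Quorum: 30% of 2,607 = 782.10, rounded up to 783; 784 present. Satisfied.
Vote: requires a majority of the votes cast (784 − 91 abstaining = 693); a majority of 693 is 347, so 347 needed; 345 in favor. Not satisfied.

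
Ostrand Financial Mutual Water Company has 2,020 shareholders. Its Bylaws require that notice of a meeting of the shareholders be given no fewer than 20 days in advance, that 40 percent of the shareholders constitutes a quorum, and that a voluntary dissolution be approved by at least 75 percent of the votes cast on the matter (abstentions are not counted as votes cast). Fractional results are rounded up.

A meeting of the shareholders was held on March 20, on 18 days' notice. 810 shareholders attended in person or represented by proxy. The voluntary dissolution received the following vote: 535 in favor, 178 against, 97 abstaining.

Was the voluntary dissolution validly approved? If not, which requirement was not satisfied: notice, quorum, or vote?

Notice: 18 days given; 20 required. Not satisfied.
Quorum: 40% of 2,020 = 808; 810 present. Satisfied.
Vote: requires three-fourths of the votes cast (810 − 97 abstaining = 713); 3/4 of 713 = 534.75, rounded up to 535, so 535 needed; 535 in favor. Satisfied.

Invalid — notice requirement not satisfied.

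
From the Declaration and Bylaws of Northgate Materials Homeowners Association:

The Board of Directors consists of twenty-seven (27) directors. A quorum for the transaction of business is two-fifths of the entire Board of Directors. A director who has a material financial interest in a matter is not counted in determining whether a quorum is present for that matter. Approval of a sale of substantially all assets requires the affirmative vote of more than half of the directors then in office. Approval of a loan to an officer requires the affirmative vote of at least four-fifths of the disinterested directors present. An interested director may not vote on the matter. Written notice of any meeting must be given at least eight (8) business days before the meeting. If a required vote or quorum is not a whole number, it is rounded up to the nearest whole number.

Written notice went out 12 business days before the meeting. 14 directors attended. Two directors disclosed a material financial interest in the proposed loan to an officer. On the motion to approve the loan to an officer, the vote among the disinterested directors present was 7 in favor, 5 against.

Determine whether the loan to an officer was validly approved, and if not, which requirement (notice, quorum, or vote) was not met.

Invalid — vote requirement not satisfied.

Notice: 12 business days given; 8 required (12 ≥ 8). Satisfied.
Quorum: 14 present, but the 2 interested directors do not count, leaving 12. Quorum is 11. Satisfied.
Vote: the loan to an officer requires four-fifths of the disinterested directors present (14 − 2 = 12). 4/5 of 12 = 9.60, rounded up to 10, so 10 affirmative votes are needed; 7 voted in favor. Not satisfied.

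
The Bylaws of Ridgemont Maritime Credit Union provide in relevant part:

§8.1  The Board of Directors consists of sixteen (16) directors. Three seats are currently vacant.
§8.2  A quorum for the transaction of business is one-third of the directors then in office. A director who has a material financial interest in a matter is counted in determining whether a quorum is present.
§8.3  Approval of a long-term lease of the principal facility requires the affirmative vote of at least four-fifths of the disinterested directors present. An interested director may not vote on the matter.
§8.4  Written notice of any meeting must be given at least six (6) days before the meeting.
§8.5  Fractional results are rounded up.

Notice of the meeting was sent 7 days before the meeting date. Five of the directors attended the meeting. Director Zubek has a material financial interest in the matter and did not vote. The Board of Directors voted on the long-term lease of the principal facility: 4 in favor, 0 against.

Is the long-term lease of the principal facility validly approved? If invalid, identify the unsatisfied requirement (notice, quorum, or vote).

Notice: 7 days given; 6 required (7 ≥ 6). Satisfied.
Quorum: 5 present (interested directors count toward quorum); quorum is 5. Satisfied.
Vote: the long-term lease of the principal facility requires four-fifths of the disinterested directors present (5 − 1 = 4). 4/5 of 4 = 3.20, rounded up to 4, so 4 affirmative votes are needed; 4 voted in favor. Satisfied.

Valid — all requirements satisfied.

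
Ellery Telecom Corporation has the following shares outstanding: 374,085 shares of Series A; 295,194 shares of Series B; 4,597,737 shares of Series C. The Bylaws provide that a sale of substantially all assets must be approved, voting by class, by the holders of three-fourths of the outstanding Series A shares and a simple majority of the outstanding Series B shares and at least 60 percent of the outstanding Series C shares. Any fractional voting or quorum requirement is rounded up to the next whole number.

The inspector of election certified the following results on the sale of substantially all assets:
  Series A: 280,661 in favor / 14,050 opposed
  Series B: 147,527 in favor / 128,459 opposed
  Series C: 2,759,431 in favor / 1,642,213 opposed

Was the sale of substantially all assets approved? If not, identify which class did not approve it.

Series A: 3/4 of 374085 = 280563.75, rounded up to 280564; 280,564 required, 280,661 in favor — approved.
Series B: a majority of 295194 is 147598; 147,598 required, 147,527 in favor — not approved.
Series C: 3/5 of 4597737 = 2758642.20, rounded up to 2758643; 2,758,643 required, 2,759,431 in favor — approved.

Not approved — the Series B shares did not give the required vote.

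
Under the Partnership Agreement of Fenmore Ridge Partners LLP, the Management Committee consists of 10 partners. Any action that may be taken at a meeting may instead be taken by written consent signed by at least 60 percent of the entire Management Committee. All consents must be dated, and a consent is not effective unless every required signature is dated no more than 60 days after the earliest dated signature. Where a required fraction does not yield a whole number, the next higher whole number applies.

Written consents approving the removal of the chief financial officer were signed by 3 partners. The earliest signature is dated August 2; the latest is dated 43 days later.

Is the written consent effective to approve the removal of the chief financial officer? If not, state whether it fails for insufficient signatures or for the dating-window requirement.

Not effective — insufficient signatures.

Signatures required: at least 60 percent of 10 — 3/5 of 10 = 6, so 6 needed; 3 signed. Insufficient.
Dating window: the latest signature is 43 days after the earliest; the limit is 60 days. Within the window.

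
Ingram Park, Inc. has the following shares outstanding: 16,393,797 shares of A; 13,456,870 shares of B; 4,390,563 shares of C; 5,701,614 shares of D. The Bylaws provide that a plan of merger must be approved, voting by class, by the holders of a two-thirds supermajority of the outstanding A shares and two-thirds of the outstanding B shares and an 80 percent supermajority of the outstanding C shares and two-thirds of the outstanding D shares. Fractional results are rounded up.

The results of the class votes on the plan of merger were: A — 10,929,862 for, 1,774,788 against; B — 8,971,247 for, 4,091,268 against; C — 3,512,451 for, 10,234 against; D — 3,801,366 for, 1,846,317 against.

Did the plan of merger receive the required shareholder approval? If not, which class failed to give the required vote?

Approved — every class gave the required vote.

A: 2/3 of 16393797 = 10929198; 10,929,198 required, 10,929,862 in favor — approved.
B: 2/3 of 13456870 = 8971246.67, rounded up to 8971247; 8,971,247 required, 8,971,247 in favor — approved.
C: 4/5 of 4390563 = 3512450.40, rounded up to 3512451; 3,512,451 required, 3,512,451 in favor — approved.
D: 2/3 of 5701614 = 3801076; 3,801,076 required, 3,801,366 in favor — approved.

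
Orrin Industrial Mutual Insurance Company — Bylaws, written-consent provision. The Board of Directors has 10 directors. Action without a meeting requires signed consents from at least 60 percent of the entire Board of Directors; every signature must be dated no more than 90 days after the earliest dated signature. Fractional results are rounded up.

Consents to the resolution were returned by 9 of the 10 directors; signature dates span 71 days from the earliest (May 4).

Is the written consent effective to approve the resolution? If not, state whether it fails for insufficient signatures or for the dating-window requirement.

Signatures required: at least 60 percent of 10 — 3/5 of 10 = 6, so 6 needed; 9 signed. Sufficient.
Dating window: the latest signature is 71 days after the earliest; the limit is 90 days. Within the window.

Effective — both the signature and dating-window requirements are satisfied.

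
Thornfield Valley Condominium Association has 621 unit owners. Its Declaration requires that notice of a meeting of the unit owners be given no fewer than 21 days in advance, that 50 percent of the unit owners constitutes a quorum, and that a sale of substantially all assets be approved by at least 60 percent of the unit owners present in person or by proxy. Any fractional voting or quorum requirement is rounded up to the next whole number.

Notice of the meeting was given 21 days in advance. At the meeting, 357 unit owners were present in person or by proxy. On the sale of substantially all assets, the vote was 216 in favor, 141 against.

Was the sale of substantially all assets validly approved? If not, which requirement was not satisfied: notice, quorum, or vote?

Notice: 21 days given; 21 required. Satisfied.
Quorum: 50% of 621 = 310.50, rounded up to 311; 357 present. Satisfied.
Vote: requires three-fifths of those present (357); 3/5 of 357 = 214.20, rounded up to 215, so 215 needed; 216 in favor. Satisfied.

Valid — all requirements satisfied.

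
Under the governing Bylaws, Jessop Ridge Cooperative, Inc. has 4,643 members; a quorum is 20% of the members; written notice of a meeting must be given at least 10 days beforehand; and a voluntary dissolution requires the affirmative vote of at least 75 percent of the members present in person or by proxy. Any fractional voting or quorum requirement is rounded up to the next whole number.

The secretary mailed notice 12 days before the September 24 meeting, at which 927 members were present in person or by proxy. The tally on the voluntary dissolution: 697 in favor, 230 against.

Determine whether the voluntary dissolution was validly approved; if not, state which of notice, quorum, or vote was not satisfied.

Notice: 12 days given; 10 required. Satisfied.
Quorum: 20% of 4,643 = 928.60, rounded up to 929; 927 present. Not satisfied.
Vote: requires three-fourths of those present (927); 3/4 of 927 = 695.25, rounded up to 696, so 696 needed; 697 in favor. Satisfied.

Invalid — quorum requirement not satisfied.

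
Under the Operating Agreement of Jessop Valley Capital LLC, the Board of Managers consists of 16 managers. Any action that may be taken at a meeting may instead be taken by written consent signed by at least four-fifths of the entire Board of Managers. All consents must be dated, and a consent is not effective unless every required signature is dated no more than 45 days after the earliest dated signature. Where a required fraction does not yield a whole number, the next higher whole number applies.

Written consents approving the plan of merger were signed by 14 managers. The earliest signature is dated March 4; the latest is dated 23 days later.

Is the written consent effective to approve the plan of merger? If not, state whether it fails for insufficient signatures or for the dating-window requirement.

Signatures required: at least four-fifths of 16 — 4/5 of 16 = 12.80, rounded up to 13, so 13 needed; 14 signed. Sufficient.
Dating window: the latest signature is 23 days after the earliest; the limit is 45 days. Within the window.

Effective — both the signature and dating-window requirements are satisfied.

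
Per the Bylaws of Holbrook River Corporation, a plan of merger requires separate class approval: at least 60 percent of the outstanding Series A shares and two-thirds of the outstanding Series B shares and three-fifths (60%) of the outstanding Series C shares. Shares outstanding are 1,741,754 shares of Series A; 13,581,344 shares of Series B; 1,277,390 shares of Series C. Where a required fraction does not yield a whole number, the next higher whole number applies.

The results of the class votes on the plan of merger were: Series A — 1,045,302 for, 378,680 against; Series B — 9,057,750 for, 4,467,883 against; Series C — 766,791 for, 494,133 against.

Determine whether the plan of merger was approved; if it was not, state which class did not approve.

Approved — every class gave the required vote.

Series A: 3/5 of 1741754 = 1045052.40, rounded up to 1045053; 1,045,053 required, 1,045,302 in favor — approved.
Series B: 2/3 of 13581344 = 9054229.33, rounded up to 9054230; 9,054,230 required, 9,057,750 in favor — approved.
Series C: 3/5 of 1277390 = 766434; 766,434 required, 766,791 in favor — approved.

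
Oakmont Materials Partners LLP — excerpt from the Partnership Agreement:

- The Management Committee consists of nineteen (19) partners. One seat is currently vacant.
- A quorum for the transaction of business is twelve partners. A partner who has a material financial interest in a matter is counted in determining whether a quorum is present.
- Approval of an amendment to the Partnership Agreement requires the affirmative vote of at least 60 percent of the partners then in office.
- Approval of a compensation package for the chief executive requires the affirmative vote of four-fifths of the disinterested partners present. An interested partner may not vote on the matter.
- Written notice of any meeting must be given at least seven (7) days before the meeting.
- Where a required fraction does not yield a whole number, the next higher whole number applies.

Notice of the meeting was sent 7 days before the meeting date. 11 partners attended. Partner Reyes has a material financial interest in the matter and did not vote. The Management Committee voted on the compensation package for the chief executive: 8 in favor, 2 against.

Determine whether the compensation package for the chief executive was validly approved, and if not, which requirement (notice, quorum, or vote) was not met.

Invalid — quorum requirement not satisfied.

Notice: 7 days given; 7 required (7 ≥ 7). Satisfied.
Quorum: 11 present (interested partners count toward quorum); quorum is 12. Not satisfied.
Vote: the compensation package for the chief executive requires four-fifths of the disinterested partners present (11 − 1 = 10). 4/5 of 10 = 8, so 8 affirmative votes are needed; 8 voted in favor. Satisfied. (Moot — without a quorum no business can be validly transacted.)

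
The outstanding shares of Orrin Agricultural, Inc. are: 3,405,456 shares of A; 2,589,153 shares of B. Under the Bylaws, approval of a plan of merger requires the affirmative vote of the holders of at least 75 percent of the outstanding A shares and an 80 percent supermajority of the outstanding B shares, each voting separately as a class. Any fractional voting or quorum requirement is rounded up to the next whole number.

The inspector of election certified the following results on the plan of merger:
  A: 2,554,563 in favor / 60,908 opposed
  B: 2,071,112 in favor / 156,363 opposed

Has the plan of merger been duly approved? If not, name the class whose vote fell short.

Not approved — the B shares did not give the required vote.

A: 3/4 of 3405456 = 2554092; 2,554,092 required, 2,554,563 in favor — approved.
B: 4/5 of 2589153 = 2071322.40, rounded up to 2071323; 2,071,323 required, 2,071,112 in favor — not approved.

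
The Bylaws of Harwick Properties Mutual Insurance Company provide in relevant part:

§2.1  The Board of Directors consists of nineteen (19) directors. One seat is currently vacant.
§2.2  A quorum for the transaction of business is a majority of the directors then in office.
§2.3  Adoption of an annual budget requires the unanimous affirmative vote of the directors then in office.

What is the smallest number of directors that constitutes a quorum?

10

A majority of 18 is 10.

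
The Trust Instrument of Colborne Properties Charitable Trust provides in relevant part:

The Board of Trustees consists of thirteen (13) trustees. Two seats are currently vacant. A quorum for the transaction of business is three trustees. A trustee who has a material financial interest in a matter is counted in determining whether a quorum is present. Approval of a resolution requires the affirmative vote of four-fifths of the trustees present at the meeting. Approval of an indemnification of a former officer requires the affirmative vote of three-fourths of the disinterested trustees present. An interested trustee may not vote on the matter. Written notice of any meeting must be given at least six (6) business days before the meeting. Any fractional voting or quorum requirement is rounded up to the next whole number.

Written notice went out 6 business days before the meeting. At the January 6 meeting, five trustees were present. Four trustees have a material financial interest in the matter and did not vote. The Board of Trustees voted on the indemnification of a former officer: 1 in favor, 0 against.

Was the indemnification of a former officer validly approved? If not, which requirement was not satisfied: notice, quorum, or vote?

Valid — all requirements satisfied.

Notice: 6 business days given; 6 required (6 ≥ 6). Satisfied.
Quorum: 5 present (interested trustees count toward quorum); quorum is 3. Satisfied.
Vote: the indemnification of a former officer requires three-fourths of the disinterested trustees present (5 − 4 = 1). 3/4 of 1 = 0.75, rounded up to 1, so 1 affirmative vote is needed; 1 voted in favor. Satisfied.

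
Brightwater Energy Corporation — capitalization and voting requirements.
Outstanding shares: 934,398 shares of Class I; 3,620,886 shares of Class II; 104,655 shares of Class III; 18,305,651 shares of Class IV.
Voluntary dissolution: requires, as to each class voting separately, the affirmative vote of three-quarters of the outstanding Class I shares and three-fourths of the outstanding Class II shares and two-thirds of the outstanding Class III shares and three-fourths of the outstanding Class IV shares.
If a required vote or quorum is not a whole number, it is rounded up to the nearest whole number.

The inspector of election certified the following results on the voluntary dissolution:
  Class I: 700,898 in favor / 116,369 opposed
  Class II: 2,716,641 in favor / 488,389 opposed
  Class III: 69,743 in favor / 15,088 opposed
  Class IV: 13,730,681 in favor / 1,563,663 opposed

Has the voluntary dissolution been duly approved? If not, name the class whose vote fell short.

Class I: 3/4 of 934398 = 700798.50, rounded up to 700799; 700,799 required, 700,898 in favor — approved.
Class II: 3/4 of 3620886 = 2715664.50, rounded up to 2715665; 2,715,665 required, 2,716,641 in favor — approved.
Class III: 2/3 of 104655 = 69770; 69,770 required, 69,743 in favor — not approved.
Class IV: 3/4 of 18305651 = 13729238.25, rounded up to 13729239; 13,729,239 required, 13,730,681 in favor — approved.

Not approved — the Class III shares did not give the required vote.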